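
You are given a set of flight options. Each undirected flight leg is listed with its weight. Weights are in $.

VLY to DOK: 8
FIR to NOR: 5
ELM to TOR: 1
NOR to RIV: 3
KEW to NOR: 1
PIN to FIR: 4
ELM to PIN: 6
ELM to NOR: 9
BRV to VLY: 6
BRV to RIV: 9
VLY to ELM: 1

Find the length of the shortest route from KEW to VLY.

Enumerating some paths:
KEW - NOR - ELM - VLY: 1+9+1 = 11
KEW - NOR - FIR - PIN - ELM - VLY: 1+5+4+6+1 = 17
KEW - NOR - RIV - BRV - VLY: 1+3+9+6 = 19
The minimum is $11 via KEW - NOR - ELM - VLY.

$11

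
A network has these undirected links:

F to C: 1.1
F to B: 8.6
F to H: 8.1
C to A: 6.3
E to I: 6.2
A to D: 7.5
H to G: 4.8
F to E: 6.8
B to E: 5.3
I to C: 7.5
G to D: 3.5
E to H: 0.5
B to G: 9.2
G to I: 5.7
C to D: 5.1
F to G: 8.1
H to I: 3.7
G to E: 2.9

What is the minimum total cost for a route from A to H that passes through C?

14.7

Best A to C: A–C costing 6.3
Shortest C→H: C–F–E–H = 8.4
Total via C: 6.3 + 8.4 = 14.7.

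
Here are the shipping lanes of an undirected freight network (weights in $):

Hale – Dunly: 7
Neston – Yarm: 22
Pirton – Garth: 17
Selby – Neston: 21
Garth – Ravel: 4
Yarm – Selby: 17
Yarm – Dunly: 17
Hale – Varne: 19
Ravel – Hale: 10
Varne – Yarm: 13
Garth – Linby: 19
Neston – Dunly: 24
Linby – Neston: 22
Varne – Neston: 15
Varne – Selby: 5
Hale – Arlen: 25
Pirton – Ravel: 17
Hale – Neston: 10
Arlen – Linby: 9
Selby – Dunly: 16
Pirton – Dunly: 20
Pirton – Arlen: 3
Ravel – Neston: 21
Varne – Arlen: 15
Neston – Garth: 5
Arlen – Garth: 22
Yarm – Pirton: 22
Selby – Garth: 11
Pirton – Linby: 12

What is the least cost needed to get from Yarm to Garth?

Running Dijkstra from Yarm:
Yarm: 0
Varne: 13  (via Yarm)
Dunly: 17  (via Yarm)
Selby: 17  (via Yarm)
Pirton: 22  (via Yarm)
Neston: 22  (via Yarm)
Hale: 24  (via Dunly)
Arlen: 25  (via Pirton)
Garth: 27  (via Neston)
Shortest route: Yarm–Neston–Garth = $27.

$27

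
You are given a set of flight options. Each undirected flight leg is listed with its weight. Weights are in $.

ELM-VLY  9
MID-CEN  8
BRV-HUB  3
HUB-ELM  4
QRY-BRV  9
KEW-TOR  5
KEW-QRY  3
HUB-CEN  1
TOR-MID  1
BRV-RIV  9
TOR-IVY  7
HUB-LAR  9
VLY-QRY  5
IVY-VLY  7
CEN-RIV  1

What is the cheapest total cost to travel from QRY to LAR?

$21

Running Dijkstra from QRY:
QRY: 0
KEW: 3  (via QRY)
VLY: 5  (via QRY)
TOR: 8  (via KEW)
BRV: 9  (via QRY)
MID: 9  (via TOR)
HUB: 12  (via BRV)
IVY: 12  (via VLY)
CEN: 13  (via HUB)
RIV: 14  (via CEN)
ELM: 14  (via VLY)
LAR: 21  (via HUB)
Shortest route: QRY–BRV–HUB–LAR = $21.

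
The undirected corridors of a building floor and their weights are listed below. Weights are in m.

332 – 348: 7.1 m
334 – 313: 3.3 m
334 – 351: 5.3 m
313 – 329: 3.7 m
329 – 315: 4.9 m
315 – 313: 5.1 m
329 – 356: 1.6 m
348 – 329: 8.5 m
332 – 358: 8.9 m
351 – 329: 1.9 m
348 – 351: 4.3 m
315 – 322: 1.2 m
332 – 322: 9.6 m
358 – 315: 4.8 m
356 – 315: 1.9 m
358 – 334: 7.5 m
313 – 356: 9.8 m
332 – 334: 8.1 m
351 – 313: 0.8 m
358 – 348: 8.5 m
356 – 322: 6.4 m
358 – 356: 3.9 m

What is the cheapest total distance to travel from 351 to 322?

6.6 m

Settle nodes by increasing distance from 351:
351: 0
313: 0.8  (via 351)
329: 1.9  (via 351)
356: 3.5  (via 329)
334: 4.1  (via 313)
348: 4.3  (via 351)
315: 5.4  (via 356)
322: 6.6  (via 315)
Shortest route: 351–329–356–315–322 = 6.6 m.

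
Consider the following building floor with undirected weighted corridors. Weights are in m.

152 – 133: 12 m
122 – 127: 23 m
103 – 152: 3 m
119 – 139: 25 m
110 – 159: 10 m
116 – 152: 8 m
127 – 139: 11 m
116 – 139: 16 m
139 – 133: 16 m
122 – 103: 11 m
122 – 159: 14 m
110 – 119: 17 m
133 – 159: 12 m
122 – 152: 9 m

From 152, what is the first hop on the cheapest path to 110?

122

Compare a few routes:
152 - 122 - 159 - 110: 9+14+10 = 33
152 - 133 - 159 - 110: 12+12+10 = 34
The minimum is 33 m via 152 - 122 - 159 - 110.
So from 152 the first move is to 122.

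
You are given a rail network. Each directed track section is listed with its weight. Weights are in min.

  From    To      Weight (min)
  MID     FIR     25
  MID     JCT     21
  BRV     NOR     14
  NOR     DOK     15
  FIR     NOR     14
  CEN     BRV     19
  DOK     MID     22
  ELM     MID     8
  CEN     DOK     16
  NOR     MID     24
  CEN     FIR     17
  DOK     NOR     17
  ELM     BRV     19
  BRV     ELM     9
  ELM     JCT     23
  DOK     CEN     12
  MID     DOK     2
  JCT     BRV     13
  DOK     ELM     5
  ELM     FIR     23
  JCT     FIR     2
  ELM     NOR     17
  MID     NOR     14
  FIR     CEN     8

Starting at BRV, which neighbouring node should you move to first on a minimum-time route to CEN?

Enumerating some paths:
BRV → ELM → MID → DOK → CEN: 9+8+2+12 = 31
BRV → ELM → FIR → CEN: 9+23+8 = 40
The minimum is 31 min via BRV → ELM → MID → DOK → CEN.
So from BRV the first move is to ELM.

ELM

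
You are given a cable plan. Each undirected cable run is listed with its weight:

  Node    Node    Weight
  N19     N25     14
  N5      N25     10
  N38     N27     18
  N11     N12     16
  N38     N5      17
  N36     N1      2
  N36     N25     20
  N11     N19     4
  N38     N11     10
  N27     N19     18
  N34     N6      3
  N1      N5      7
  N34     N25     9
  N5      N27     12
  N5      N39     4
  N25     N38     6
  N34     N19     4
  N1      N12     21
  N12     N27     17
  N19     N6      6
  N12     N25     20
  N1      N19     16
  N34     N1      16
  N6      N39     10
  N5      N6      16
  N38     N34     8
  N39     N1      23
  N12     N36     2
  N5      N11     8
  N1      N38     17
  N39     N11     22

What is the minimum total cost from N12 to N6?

23

Shortest distances from N12:
N12: 0
N36: 2  (via N12)
N1: 4  (via N36)
N5: 11  (via N1)
N39: 15  (via N5)
N11: 16  (via N12)
N27: 17  (via N12)
N25: 20  (via N12)
N19: 20  (via N1)
N34: 20  (via N1)
N38: 21  (via N1)
N6: 23  (via N34)
Shortest route: N12 → N36 → N1 → N34 → N6 = 23.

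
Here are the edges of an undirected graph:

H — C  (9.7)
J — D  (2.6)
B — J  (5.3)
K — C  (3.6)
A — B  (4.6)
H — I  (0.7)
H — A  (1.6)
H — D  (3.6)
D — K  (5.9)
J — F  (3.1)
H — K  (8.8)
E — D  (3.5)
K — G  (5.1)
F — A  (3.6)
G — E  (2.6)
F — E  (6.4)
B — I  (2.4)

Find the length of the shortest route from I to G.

10.4

Settle nodes by increasing distance from I:
I: 0
H: 0.7  (via I)
A: 2.3  (via H)
B: 2.4  (via I)
D: 4.3  (via H)
F: 5.9  (via A)
J: 6.9  (via D)
E: 7.8  (via D)
K: 9.5  (via H)
C: 10.4  (via H)
G: 10.4  (via E)
Shortest route: I–H–D–E–G = 10.4.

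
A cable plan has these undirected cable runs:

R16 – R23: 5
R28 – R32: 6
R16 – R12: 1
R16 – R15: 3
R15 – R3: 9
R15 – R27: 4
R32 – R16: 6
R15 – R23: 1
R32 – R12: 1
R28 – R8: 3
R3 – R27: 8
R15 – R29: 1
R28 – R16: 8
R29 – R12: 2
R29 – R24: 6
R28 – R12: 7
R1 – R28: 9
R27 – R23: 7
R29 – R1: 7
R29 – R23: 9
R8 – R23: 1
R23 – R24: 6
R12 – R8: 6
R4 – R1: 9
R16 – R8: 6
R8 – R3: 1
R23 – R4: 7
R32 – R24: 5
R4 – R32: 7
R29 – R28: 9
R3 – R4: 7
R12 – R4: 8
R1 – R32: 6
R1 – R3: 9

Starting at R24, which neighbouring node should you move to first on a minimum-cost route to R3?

Compare a few routes:
R24 - R23 - R8 - R3: 6+1+1 = 8
R24 - R32 - R12 - R16 - R15 - R23 - R8 - R3: 5+1+1+3+1+1+1 = 13
R24 - R32 - R12 - R29 - R15 - R23 - R8 - R3: 5+1+2+1+1+1+1 = 12
R24 - R29 - R15 - R23 - R8 - R3: 6+1+1+1+1 = 10
Cheapest is R24 - R23 - R8 - R3 at 8.
So from R24 the first move is to R23.

R23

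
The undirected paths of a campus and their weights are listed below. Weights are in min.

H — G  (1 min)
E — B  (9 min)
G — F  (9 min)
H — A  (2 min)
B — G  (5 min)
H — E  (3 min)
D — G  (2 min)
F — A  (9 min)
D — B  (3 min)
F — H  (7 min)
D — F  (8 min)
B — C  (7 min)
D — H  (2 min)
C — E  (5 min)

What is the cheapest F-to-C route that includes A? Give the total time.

19 min

Shortest F→A: F–A = 9
Shortest A→C: A–H–E–C = 10
Total via A: 9 + 10 = 19 min.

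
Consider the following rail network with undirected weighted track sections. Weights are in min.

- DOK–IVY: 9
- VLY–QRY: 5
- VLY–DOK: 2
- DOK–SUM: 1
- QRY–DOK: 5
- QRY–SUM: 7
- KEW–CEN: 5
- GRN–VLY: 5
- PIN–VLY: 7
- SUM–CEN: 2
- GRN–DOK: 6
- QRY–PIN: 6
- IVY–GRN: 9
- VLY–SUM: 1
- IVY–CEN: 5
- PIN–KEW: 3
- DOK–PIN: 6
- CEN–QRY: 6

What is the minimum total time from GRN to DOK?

6 min

Candidate routes:
GRN - VLY - SUM - DOK: 5+1+1 = 7
GRN - VLY - DOK: 5+2 = 7
GRN - DOK: 6 = 6
The minimum is 6 min via GRN - DOK.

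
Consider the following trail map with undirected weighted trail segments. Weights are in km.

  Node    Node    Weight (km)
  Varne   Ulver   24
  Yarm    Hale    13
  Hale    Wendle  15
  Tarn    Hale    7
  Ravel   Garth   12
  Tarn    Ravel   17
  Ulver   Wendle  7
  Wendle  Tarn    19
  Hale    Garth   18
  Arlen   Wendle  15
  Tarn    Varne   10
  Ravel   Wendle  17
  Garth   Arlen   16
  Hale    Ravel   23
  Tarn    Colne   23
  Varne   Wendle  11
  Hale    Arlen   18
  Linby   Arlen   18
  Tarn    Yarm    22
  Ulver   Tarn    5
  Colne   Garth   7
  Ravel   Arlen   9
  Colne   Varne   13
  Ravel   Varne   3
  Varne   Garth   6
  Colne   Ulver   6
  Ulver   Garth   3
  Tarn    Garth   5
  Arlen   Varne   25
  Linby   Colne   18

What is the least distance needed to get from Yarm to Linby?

Enumerating some paths:
Yarm–Hale–Tarn–Garth–Colne–Linby: 13+7+5+7+18 = 50
Yarm–Hale–Tarn–Ulver–Colne–Linby: 13+7+5+6+18 = 49
Yarm–Tarn–Ulver–Colne–Linby: 22+5+6+18 = 51
Cheapest is Yarm–Hale–Tarn–Ulver–Colne–Linby at 49 km.

49 km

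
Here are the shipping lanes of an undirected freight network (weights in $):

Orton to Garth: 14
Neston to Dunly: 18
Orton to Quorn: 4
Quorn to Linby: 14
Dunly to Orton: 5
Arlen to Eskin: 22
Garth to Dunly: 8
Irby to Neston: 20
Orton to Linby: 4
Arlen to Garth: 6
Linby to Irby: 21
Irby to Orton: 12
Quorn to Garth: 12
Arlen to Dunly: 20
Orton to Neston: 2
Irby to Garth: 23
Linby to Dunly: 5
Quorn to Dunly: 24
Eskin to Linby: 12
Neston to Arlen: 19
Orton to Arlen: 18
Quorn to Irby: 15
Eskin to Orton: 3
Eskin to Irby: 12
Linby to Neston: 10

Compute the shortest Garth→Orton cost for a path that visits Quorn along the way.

Best Garth to Quorn: Garth–Quorn costing 12
Shortest Quorn→Orton: Quorn–Orton = 4
Total via Quorn: 12 + 4 = $16.

$16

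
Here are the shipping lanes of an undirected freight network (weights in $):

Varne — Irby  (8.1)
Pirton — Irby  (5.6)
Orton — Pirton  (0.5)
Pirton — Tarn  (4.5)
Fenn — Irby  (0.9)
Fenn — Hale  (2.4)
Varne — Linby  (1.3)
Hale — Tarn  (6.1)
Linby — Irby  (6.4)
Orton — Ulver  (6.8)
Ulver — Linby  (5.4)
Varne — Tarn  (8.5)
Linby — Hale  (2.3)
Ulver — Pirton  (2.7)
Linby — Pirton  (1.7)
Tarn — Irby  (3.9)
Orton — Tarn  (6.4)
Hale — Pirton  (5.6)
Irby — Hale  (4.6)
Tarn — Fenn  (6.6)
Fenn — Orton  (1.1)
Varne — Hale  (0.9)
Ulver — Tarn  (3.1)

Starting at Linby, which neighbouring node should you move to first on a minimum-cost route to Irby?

Enumerating some paths:
Linby–Varne–Hale–Fenn–Irby: 1.3+0.9+2.4+0.9 = 5.5
Linby–Pirton–Orton–Fenn–Irby: 1.7+0.5+1.1+0.9 = 4.2
The minimum is $4.2 via Linby–Pirton–Orton–Fenn–Irby.
So from Linby the first move is to Pirton.

Pirton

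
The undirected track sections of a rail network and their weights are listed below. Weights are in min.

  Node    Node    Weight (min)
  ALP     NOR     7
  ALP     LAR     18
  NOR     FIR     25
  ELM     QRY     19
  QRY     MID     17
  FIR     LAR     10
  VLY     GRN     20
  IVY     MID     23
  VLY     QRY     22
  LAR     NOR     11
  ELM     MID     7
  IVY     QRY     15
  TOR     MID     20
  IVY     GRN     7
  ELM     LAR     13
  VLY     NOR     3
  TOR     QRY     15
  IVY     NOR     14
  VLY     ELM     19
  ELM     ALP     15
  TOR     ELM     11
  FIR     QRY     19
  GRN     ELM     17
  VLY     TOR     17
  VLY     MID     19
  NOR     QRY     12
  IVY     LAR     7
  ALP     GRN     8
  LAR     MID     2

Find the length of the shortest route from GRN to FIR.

24 min

Candidate routes:
GRN–ALP–NOR–LAR–FIR: 8+7+11+10 = 36
GRN–ALP–LAR–FIR: 8+18+10 = 36
GRN–ELM–MID–LAR–FIR: 17+7+2+10 = 36
GRN–IVY–LAR–FIR: 7+7+10 = 24
Cheapest is GRN–IVY–LAR–FIR at 24 min.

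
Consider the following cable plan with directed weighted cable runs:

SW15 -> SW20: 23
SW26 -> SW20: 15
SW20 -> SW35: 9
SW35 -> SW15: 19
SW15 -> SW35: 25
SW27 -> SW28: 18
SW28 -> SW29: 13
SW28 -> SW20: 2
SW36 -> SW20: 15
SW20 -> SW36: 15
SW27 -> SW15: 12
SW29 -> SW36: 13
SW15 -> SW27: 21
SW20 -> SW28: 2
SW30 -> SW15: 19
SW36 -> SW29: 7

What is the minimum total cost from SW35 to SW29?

Running Dijkstra from SW35:
SW35: 0
SW15: 19  (via SW35)
SW27: 40  (via SW15)
SW20: 42  (via SW15)
SW28: 44  (via SW20)
SW29: 57  (via SW28)
Shortest route: SW35 → SW15 → SW20 → SW28 → SW29 = 57.

57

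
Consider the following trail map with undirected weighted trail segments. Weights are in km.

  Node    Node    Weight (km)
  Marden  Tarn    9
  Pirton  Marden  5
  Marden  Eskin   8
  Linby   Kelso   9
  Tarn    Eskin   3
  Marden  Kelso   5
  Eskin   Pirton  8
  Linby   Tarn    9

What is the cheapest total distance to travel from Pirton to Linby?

Compare a few routes:
Pirton - Marden - Kelso - Linby: 5+5+9 = 19
Pirton - Marden - Eskin - Tarn - Linby: 5+8+3+9 = 25
Pirton - Eskin - Tarn - Linby: 8+3+9 = 20
Pirton - Marden - Tarn - Linby: 5+9+9 = 23
Cheapest is Pirton - Marden - Kelso - Linby at 19 km.

19 km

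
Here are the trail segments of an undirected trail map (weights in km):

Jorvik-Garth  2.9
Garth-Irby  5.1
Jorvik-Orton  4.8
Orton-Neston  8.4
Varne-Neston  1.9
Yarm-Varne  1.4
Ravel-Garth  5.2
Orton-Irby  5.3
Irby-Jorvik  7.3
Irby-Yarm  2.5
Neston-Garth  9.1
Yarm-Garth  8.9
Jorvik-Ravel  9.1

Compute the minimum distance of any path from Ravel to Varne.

14.2 km

Settle nodes by increasing distance from Ravel:
Ravel: 0
Garth: 5.2  (via Ravel)
Jorvik: 8.1  (via Garth)
Irby: 10.3  (via Garth)
Yarm: 12.8  (via Irby)
Orton: 12.9  (via Jorvik)
Varne: 14.2  (via Yarm)
Shortest route: Ravel–Garth–Irby–Yarm–Varne = 14.2 km.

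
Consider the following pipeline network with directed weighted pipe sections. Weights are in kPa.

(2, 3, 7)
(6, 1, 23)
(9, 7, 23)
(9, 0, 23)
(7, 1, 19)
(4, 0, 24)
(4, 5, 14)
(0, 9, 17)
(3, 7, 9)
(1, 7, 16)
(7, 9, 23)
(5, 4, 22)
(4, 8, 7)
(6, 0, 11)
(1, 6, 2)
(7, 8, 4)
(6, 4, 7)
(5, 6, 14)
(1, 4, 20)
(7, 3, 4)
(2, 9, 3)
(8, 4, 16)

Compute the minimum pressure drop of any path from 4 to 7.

Enumerating some paths:
4–5–6–0–9–7: 14+14+11+17+23 = 79
4–0–9–7: 24+17+23 = 64
4–5–6–1–7: 14+14+23+16 = 67
The minimum is 64 kPa via 4–0–9–7.

64 kPa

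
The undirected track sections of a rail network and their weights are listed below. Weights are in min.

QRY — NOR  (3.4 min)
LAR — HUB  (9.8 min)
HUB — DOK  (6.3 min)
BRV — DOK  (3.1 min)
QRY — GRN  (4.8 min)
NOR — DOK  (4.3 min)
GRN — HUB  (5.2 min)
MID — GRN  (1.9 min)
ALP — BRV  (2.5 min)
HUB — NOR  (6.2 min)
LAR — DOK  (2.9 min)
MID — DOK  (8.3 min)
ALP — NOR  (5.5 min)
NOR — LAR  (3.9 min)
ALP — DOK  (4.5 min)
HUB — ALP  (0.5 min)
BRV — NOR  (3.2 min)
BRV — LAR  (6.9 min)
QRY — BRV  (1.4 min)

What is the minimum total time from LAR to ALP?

7.4 min

Settle nodes by increasing distance from LAR:
LAR: 0
DOK: 2.9  (via LAR)
NOR: 3.9  (via LAR)
BRV: 6  (via DOK)
QRY: 7.3  (via NOR)
ALP: 7.4  (via DOK)
Shortest route: LAR–DOK–ALP = 7.4 min.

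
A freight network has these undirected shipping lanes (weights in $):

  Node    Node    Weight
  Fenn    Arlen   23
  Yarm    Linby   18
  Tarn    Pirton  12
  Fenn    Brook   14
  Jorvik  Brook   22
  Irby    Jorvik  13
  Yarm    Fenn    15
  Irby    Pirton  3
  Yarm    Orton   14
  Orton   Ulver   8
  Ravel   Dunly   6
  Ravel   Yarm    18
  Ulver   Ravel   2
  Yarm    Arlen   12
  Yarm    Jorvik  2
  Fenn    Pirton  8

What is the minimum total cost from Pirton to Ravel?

Settle nodes by increasing distance from Pirton:
Pirton: 0
Irby: 3  (via Pirton)
Fenn: 8  (via Pirton)
Tarn: 12  (via Pirton)
Jorvik: 16  (via Irby)
Yarm: 18  (via Jorvik)
Brook: 22  (via Fenn)
Arlen: 30  (via Yarm)
Orton: 32  (via Yarm)
Linby: 36  (via Yarm)
Ravel: 36  (via Yarm)
Shortest route: Pirton–Irby–Jorvik–Yarm–Ravel = $36.

$36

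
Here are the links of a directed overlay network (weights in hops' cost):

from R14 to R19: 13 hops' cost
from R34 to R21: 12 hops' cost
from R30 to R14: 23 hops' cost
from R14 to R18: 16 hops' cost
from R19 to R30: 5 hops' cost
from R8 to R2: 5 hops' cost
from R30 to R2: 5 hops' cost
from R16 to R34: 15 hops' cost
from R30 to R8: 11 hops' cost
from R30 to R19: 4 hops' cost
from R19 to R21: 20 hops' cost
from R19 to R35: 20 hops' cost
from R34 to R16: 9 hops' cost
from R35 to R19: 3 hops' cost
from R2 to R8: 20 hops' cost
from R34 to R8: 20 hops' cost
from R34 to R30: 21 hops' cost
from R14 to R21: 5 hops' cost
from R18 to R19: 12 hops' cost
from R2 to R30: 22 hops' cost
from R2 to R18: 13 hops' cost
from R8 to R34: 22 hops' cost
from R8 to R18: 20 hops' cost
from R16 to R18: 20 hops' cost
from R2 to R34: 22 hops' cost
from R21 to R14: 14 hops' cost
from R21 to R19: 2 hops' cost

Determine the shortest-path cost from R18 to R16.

Candidate routes:
R18 → R19 → R30 → R8 → R2 → R34 → R16: 12+5+11+5+22+9 = 64
R18 → R19 → R30 → R2 → R34 → R16: 12+5+5+22+9 = 53
R18 → R19 → R30 → R8 → R34 → R16: 12+5+11+22+9 = 59
Cheapest is R18 → R19 → R30 → R2 → R34 → R16 at 53 hops' cost.

53 hops' cost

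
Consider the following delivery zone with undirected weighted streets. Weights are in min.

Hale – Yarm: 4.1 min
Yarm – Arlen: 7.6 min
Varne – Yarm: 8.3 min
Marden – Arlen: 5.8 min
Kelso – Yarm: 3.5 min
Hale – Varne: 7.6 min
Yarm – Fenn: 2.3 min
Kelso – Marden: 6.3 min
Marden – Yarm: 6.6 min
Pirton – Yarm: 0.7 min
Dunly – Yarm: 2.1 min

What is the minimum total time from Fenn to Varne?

10.6 min

Running Dijkstra from Fenn:
Fenn: 0
Yarm: 2.3  (via Fenn)
Pirton: 3  (via Yarm)
Dunly: 4.4  (via Yarm)
Kelso: 5.8  (via Yarm)
Hale: 6.4  (via Yarm)
Marden: 8.9  (via Yarm)
Arlen: 9.9  (via Yarm)
Varne: 10.6  (via Yarm)
Shortest route: Fenn → Yarm → Varne = 10.6 min.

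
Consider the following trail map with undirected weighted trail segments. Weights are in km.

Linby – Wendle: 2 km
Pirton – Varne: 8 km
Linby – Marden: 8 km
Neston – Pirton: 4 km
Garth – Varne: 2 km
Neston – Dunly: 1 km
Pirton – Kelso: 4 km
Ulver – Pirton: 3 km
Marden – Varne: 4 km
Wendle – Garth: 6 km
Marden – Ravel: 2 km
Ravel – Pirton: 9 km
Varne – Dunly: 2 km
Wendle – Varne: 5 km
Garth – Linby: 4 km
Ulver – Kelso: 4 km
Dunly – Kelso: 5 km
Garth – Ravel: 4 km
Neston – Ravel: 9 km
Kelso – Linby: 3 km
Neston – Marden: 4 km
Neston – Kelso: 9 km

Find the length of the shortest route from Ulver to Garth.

11 km

Settle nodes by increasing distance from Ulver:
Ulver: 0
Pirton: 3  (via Ulver)
Kelso: 4  (via Ulver)
Neston: 7  (via Pirton)
Linby: 7  (via Kelso)
Dunly: 8  (via Neston)
Wendle: 9  (via Linby)
Varne: 10  (via Dunly)
Marden: 11  (via Neston)
Garth: 11  (via Linby)
Shortest route: Ulver–Kelso–Linby–Garth = 11 km.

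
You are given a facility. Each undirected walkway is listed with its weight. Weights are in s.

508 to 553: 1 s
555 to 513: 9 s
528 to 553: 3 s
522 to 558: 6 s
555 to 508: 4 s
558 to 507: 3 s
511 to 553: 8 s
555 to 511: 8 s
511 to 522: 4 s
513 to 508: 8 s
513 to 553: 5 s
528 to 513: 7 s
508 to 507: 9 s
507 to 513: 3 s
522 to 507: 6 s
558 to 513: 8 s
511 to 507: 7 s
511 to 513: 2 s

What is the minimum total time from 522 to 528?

Compare a few routes:
522 → 511 → 553 → 528: 4+8+3 = 15
522 → 511 → 513 → 528: 4+2+7 = 13
522 → 511 → 513 → 553 → 528: 4+2+5+3 = 14
The minimum is 13 s via 522 → 511 → 513 → 528.

13 s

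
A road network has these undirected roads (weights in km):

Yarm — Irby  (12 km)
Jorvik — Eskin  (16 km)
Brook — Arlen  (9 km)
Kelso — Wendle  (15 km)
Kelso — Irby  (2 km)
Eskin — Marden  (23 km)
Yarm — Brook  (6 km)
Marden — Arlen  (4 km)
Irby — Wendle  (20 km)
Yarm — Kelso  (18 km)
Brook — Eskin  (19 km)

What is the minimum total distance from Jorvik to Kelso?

Shortest distances from Jorvik:
Jorvik: 0
Eskin: 16  (via Jorvik)
Brook: 35  (via Eskin)
Marden: 39  (via Eskin)
Yarm: 41  (via Brook)
Arlen: 43  (via Marden)
Irby: 53  (via Yarm)
Kelso: 55  (via Irby)
Shortest route: Jorvik–Eskin–Brook–Yarm–Irby–Kelso = 55 km.

55 km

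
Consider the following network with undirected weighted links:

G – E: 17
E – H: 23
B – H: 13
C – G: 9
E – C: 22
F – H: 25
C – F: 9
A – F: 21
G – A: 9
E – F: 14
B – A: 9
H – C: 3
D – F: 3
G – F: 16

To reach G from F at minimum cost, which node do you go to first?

Candidate routes:
F–C–G: 9+9 = 18
F–A–G: 21+9 = 30
F–G: 16 = 16
Cheapest is F–G at 16.
So from F the first move is to G.

G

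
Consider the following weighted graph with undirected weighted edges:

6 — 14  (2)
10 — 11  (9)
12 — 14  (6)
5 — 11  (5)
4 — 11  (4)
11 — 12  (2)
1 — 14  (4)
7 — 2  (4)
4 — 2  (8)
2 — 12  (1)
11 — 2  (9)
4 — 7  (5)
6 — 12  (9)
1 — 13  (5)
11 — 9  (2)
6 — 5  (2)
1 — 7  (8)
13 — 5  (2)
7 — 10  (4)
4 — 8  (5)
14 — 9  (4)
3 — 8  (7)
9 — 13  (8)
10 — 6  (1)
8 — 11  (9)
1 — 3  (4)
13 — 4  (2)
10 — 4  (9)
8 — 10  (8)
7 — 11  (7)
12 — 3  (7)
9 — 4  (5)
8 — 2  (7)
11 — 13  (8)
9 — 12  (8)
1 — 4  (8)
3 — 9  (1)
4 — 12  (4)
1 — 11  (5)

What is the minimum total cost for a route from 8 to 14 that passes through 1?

15

Shortest 8→1: 8–3–1 = 11
Best 1 to 14: 1–14 costing 4
Total via 1: 11 + 4 = 15.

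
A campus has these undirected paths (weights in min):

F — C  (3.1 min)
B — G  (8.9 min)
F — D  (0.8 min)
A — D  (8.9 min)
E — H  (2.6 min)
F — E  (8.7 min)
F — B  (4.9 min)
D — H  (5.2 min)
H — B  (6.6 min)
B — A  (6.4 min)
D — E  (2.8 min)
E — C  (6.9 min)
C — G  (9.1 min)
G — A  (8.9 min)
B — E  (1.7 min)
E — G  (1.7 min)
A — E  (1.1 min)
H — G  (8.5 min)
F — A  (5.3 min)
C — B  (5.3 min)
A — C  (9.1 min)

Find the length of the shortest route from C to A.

Compare a few routes:
C - F - D - E - A: 3.1+0.8+2.8+1.1 = 7.8
C - E - A: 6.9+1.1 = 8
The minimum is 7.8 min via C - F - D - E - A.

7.8 min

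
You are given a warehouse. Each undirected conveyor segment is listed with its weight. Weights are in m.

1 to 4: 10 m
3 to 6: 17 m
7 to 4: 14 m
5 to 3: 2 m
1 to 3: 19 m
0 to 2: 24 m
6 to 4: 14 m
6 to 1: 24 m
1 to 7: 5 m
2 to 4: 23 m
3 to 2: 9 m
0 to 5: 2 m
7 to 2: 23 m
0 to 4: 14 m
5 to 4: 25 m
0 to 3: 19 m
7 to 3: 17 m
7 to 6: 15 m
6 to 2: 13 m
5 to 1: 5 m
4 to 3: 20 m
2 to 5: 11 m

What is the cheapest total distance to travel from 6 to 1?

20 m

Compare a few routes:
6 → 3 → 5 → 1: 17+2+5 = 24
6 → 1: 24 = 24
6 → 7 → 1: 15+5 = 20
Cheapest is 6 → 7 → 1 at 20 m.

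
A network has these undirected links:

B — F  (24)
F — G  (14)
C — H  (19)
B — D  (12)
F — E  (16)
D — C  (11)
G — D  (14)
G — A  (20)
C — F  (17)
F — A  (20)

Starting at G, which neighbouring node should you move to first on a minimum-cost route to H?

Enumerating some paths:
G - D - C - H: 14+11+19 = 44
G - F - C - H: 14+17+19 = 50
Cheapest is G - D - C - H at 44.
So from G the first move is to D.

D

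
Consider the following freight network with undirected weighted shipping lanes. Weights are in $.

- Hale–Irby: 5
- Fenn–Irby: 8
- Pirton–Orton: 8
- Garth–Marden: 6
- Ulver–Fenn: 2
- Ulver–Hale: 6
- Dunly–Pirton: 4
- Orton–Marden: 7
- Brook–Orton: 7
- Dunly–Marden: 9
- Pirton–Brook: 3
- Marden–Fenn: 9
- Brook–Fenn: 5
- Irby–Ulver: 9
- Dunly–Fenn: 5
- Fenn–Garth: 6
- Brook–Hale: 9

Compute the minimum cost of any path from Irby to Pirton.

$16

Enumerating some paths:
Irby–Fenn–Dunly–Pirton: 8+5+4 = 17
Irby–Hale–Brook–Pirton: 5+9+3 = 17
Irby–Fenn–Brook–Pirton: 8+5+3 = 16
Cheapest is Irby–Fenn–Brook–Pirton at $16.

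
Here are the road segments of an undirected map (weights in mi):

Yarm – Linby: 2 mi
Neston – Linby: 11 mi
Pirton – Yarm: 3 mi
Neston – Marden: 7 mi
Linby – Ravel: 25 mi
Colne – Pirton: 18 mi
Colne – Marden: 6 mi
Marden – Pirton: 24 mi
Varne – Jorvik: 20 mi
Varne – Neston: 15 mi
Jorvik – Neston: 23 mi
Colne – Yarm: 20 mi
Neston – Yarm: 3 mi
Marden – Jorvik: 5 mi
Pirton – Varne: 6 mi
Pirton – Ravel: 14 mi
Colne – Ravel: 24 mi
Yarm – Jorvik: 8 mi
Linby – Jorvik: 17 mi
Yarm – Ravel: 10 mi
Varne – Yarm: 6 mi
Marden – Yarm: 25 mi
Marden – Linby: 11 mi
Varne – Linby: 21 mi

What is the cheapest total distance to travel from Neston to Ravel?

13 mi

Running Dijkstra from Neston:
Neston: 0
Yarm: 3  (via Neston)
Linby: 5  (via Yarm)
Pirton: 6  (via Yarm)
Marden: 7  (via Neston)
Varne: 9  (via Yarm)
Jorvik: 11  (via Yarm)
Colne: 13  (via Marden)
Ravel: 13  (via Yarm)
Shortest route: Neston–Yarm–Ravel = 13 mi.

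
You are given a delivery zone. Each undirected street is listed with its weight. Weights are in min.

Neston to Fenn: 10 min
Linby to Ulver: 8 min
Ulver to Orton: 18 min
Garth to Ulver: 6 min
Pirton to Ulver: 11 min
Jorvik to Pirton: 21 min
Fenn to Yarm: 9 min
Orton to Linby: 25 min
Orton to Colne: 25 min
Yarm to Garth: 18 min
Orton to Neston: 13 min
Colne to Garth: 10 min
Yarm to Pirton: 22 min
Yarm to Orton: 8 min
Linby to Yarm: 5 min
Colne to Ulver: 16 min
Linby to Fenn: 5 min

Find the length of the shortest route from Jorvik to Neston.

55 min

Shortest distances from Jorvik:
Jorvik: 0
Pirton: 21  (via Jorvik)
Ulver: 32  (via Pirton)
Garth: 38  (via Ulver)
Linby: 40  (via Ulver)
Yarm: 43  (via Pirton)
Fenn: 45  (via Linby)
Colne: 48  (via Ulver)
Orton: 50  (via Ulver)
Neston: 55  (via Fenn)
Shortest route: Jorvik–Pirton–Ulver–Linby–Fenn–Neston = 55 min.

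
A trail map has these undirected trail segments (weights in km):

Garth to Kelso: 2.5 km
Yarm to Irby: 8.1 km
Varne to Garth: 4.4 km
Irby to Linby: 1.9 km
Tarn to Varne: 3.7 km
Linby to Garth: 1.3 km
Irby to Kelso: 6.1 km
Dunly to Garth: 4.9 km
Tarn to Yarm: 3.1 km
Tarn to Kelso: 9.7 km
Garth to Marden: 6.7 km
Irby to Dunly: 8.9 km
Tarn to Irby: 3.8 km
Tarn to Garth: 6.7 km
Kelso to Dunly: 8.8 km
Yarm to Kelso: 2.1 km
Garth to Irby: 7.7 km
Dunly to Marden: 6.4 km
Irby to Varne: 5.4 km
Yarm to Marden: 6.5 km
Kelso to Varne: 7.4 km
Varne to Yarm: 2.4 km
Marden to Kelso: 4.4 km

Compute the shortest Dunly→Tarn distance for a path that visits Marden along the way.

Shortest Dunly→Marden: Dunly–Marden = 6.4
Shortest Marden→Tarn: Marden–Yarm–Tarn = 9.6
Total via Marden: 6.4 + 9.6 = 16 km.

16 km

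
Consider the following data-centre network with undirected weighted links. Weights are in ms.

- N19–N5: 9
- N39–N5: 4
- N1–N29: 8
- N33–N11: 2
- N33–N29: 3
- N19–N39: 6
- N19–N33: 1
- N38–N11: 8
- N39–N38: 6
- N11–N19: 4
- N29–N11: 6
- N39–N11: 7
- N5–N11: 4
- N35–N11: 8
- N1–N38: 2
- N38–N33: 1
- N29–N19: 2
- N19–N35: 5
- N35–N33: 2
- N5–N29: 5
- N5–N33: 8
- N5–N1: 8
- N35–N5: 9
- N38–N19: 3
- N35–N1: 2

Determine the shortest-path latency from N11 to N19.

Settle nodes by increasing distance from N11:
N11: 0
N33: 2  (via N11)
N19: 3  (via N33)
Shortest route: N11–N33–N19 = 3 ms.

3 ms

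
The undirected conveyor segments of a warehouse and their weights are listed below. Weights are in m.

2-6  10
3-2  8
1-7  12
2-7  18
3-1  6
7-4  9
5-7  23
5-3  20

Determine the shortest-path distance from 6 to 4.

37 m

Running Dijkstra from 6:
6: 0
2: 10  (via 6)
3: 18  (via 2)
1: 24  (via 3)
7: 28  (via 2)
4: 37  (via 7)
Shortest route: 6–2–7–4 = 37 m.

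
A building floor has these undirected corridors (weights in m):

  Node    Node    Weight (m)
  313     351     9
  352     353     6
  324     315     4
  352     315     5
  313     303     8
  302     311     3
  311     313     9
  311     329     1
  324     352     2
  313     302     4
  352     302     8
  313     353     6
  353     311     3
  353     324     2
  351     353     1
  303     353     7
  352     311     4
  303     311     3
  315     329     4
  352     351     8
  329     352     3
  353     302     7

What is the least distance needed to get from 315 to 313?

12 m

Settle nodes by increasing distance from 315:
315: 0
329: 4  (via 315)
324: 4  (via 315)
311: 5  (via 329)
352: 5  (via 315)
353: 6  (via 324)
351: 7  (via 353)
302: 8  (via 311)
303: 8  (via 311)
313: 12  (via 353)
Shortest route: 315 → 324 → 353 → 313 = 12 m.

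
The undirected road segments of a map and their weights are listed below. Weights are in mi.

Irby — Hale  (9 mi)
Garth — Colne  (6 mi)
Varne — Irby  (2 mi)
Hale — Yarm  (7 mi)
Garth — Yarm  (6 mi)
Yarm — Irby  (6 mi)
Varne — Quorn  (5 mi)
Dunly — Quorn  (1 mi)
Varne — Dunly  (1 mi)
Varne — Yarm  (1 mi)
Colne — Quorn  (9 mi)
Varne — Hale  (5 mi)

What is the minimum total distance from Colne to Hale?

Running Dijkstra from Colne:
Colne: 0
Garth: 6  (via Colne)
Quorn: 9  (via Colne)
Dunly: 10  (via Quorn)
Varne: 11  (via Dunly)
Yarm: 12  (via Garth)
Irby: 13  (via Varne)
Hale: 16  (via Varne)
Shortest route: Colne–Quorn–Dunly–Varne–Hale = 16 mi.

16 mi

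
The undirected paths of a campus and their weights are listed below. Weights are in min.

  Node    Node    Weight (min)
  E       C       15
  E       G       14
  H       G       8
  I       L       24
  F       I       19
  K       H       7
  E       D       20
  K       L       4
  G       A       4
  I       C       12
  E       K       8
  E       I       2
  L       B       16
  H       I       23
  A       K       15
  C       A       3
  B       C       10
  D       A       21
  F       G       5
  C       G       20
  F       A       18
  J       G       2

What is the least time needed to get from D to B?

Candidate routes:
D–E–I–C–B: 20+2+12+10 = 44
D–A–C–B: 21+3+10 = 34
The minimum is 34 min via D–A–C–B.

34 min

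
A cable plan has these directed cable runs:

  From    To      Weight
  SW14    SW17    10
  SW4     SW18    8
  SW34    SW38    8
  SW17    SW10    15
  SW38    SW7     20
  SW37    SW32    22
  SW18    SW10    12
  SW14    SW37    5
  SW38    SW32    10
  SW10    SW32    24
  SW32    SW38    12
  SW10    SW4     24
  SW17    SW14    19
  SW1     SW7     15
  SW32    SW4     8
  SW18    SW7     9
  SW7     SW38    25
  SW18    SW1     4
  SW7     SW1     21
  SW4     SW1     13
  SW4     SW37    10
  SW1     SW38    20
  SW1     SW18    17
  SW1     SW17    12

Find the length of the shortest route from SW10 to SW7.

Enumerating some paths:
SW10 - SW4 - SW18 - SW7: 24+8+9 = 41
SW10 - SW4 - SW18 - SW1 - SW7: 24+8+4+15 = 51
SW10 - SW32 - SW4 - SW18 - SW7: 24+8+8+9 = 49
The minimum is 41 via SW10 - SW4 - SW18 - SW7.

41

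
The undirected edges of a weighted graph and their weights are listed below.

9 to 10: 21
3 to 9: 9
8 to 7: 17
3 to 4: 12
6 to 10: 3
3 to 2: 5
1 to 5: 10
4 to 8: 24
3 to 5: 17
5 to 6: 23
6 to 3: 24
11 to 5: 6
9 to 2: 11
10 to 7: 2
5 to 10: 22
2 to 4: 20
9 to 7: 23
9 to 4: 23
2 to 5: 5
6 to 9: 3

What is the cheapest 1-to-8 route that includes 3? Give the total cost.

Best 1 to 3: 1 → 5 → 2 → 3 costing 20
Shortest 3→8: 3 → 9 → 6 → 10 → 7 → 8 = 34
Total via 3: 20 + 34 = 54.

54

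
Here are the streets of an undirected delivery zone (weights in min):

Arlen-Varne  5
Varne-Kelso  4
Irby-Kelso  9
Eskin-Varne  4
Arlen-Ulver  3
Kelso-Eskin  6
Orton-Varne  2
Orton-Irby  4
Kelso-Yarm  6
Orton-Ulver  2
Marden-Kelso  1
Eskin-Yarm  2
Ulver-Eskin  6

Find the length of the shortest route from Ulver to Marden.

Shortest distances from Ulver:
Ulver: 0
Orton: 2  (via Ulver)
Arlen: 3  (via Ulver)
Varne: 4  (via Orton)
Irby: 6  (via Orton)
Eskin: 6  (via Ulver)
Kelso: 8  (via Varne)
Yarm: 8  (via Eskin)
Marden: 9  (via Kelso)
Shortest route: Ulver–Orton–Varne–Kelso–Marden = 9 min.

9 min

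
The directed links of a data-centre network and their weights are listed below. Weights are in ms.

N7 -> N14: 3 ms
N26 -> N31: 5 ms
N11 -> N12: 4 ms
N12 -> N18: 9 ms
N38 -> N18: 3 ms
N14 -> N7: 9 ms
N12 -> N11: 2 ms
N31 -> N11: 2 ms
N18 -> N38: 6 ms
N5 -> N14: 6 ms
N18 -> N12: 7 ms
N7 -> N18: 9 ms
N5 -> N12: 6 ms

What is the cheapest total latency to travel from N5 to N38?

Compare a few routes:
N5 → N12 → N18 → N38: 6+9+6 = 21
N5 → N14 → N7 → N18 → N38: 6+9+9+6 = 30
Cheapest is N5 → N12 → N18 → N38 at 21 ms.

21 ms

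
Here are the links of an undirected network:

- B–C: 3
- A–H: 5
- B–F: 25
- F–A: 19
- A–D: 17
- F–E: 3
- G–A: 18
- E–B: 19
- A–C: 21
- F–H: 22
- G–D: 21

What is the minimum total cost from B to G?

42

Enumerating some paths:
B → C → A → G: 3+21+18 = 42
B → E → F → A → G: 19+3+19+18 = 59
Cheapest is B → C → A → G at 42.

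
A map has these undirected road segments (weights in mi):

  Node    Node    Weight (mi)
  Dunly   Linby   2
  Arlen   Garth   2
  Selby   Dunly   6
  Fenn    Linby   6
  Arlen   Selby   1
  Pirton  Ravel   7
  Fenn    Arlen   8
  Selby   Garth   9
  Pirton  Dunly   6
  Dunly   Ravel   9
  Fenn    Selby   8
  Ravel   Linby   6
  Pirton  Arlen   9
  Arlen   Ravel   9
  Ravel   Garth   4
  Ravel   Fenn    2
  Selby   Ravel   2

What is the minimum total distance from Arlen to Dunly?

7 mi

Settle nodes by increasing distance from Arlen:
Arlen: 0
Selby: 1  (via Arlen)
Garth: 2  (via Arlen)
Ravel: 3  (via Selby)
Fenn: 5  (via Ravel)
Dunly: 7  (via Selby)
Shortest route: Arlen → Selby → Dunly = 7 mi.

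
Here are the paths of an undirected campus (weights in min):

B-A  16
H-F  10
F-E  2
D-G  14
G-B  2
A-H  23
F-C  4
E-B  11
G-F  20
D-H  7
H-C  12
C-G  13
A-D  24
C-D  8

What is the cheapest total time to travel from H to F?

Settle nodes by increasing distance from H:
H: 0
D: 7  (via H)
F: 10  (via H)
Shortest route: H–F = 10 min.

10 min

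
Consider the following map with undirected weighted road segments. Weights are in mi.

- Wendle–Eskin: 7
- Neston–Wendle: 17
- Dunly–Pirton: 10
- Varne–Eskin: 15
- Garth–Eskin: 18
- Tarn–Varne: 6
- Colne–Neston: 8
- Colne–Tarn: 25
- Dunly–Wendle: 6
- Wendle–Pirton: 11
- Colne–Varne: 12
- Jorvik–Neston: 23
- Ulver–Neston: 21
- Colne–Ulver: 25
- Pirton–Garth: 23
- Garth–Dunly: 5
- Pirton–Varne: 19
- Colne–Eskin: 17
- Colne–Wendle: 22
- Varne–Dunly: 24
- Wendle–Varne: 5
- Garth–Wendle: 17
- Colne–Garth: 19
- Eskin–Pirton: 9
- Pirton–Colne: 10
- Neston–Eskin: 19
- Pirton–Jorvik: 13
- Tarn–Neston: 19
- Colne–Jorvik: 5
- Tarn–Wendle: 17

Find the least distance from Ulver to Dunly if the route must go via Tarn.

57 mi

Shortest Ulver→Tarn: Ulver–Neston–Tarn = 40
Best Tarn to Dunly: Tarn–Varne–Wendle–Dunly costing 17
Total via Tarn: 40 + 17 = 57 mi.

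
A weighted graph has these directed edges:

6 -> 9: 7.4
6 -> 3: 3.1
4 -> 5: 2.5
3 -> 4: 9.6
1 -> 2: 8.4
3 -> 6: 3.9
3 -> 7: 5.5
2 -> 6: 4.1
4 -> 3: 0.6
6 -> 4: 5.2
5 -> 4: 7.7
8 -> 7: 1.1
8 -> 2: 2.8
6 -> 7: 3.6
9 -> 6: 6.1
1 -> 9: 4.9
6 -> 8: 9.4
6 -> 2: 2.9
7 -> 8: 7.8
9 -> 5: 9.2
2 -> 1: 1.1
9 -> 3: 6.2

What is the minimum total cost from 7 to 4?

Settle nodes by increasing distance from 7:
7: 0
8: 7.8  (via 7)
2: 10.6  (via 8)
1: 11.7  (via 2)
6: 14.7  (via 2)
9: 16.6  (via 1)
3: 17.8  (via 6)
4: 19.9  (via 6)
Shortest route: 7–8–2–6–4 = 19.9.

19.9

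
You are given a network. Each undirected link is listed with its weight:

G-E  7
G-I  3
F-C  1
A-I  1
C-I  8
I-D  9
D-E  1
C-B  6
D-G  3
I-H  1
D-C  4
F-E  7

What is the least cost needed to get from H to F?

Candidate routes:
H - I - G - D - E - F: 1+3+3+1+7 = 15
H - I - G - D - C - F: 1+3+3+4+1 = 12
H - I - C - F: 1+8+1 = 10
H - I - D - C - F: 1+9+4+1 = 15
Cheapest is H - I - C - F at 10.

10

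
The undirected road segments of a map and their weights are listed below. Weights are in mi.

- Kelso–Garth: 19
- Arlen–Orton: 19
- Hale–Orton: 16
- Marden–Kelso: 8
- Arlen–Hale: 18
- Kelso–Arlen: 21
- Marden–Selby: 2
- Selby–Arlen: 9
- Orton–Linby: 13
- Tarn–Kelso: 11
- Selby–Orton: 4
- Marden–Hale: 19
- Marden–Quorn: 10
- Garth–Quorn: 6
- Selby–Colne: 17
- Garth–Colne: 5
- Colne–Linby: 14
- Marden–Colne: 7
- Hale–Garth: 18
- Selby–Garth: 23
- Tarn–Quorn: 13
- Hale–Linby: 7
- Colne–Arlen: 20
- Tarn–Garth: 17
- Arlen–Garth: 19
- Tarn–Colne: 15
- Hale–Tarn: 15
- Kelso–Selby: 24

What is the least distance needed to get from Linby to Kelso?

Candidate routes:
Linby–Hale–Tarn–Kelso: 7+15+11 = 33
Linby–Colne–Marden–Kelso: 14+7+8 = 29
Linby–Hale–Marden–Kelso: 7+19+8 = 34
Linby–Orton–Selby–Marden–Kelso: 13+4+2+8 = 27
The minimum is 27 mi via Linby–Orton–Selby–Marden–Kelso.

27 mi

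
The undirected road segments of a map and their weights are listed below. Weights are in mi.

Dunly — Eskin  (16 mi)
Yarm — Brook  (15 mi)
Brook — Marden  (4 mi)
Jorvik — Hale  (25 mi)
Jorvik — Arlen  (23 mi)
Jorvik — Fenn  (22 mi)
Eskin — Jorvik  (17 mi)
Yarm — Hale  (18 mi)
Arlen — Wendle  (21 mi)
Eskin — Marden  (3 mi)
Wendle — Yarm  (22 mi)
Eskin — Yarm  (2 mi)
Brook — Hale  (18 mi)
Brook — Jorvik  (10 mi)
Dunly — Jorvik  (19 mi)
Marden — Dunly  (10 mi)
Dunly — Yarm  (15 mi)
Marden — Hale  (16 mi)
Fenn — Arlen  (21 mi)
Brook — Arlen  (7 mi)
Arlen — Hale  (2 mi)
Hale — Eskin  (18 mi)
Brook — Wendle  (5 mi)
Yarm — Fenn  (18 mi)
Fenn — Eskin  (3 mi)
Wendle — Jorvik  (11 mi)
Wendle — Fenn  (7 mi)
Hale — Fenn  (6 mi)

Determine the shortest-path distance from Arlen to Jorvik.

17 mi

Candidate routes:
Arlen - Jorvik: 23 = 23
Arlen - Hale - Fenn - Wendle - Jorvik: 2+6+7+11 = 26
Arlen - Brook - Wendle - Jorvik: 7+5+11 = 23
Arlen - Brook - Jorvik: 7+10 = 17
The minimum is 17 mi via Arlen - Brook - Jorvik.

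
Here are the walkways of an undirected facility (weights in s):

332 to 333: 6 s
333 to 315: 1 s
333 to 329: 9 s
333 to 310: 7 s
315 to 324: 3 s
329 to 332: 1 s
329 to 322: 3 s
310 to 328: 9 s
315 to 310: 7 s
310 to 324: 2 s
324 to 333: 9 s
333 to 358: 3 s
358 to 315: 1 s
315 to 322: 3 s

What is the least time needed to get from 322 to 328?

Running Dijkstra from 322:
322: 0
315: 3  (via 322)
329: 3  (via 322)
332: 4  (via 329)
358: 4  (via 315)
333: 4  (via 315)
324: 6  (via 315)
310: 8  (via 324)
328: 17  (via 310)
Shortest route: 322 → 315 → 324 → 310 → 328 = 17 s.

17 s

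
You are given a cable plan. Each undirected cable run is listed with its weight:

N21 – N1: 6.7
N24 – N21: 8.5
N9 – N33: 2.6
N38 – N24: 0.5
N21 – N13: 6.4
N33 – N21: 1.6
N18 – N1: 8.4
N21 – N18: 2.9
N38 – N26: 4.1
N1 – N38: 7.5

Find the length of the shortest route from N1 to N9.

Compare a few routes:
N1–N21–N33–N9: 6.7+1.6+2.6 = 10.9
N1–N18–N21–N33–N9: 8.4+2.9+1.6+2.6 = 15.5
Cheapest is N1–N21–N33–N9 at 10.9.

10.9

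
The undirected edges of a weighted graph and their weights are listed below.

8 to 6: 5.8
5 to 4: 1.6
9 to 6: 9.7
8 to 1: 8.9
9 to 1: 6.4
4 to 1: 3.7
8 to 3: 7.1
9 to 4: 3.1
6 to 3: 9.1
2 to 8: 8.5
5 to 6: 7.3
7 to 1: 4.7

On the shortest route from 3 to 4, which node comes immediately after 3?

6

Compare a few routes:
3 - 8 - 1 - 4: 7.1+8.9+3.7 = 19.7
3 - 6 - 5 - 4: 9.1+7.3+1.6 = 18
3 - 8 - 6 - 5 - 4: 7.1+5.8+7.3+1.6 = 21.8
3 - 6 - 9 - 4: 9.1+9.7+3.1 = 21.9
Cheapest is 3 - 6 - 5 - 4 at 18.
So from 3 the first move is to 6.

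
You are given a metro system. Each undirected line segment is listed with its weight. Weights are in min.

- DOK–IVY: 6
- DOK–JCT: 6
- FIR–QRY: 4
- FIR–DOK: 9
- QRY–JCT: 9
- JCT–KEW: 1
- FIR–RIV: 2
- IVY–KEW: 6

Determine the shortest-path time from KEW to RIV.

Shortest distances from KEW:
KEW: 0
JCT: 1  (via KEW)
IVY: 6  (via KEW)
DOK: 7  (via JCT)
QRY: 10  (via JCT)
FIR: 14  (via QRY)
RIV: 16  (via FIR)
Shortest route: KEW–JCT–QRY–FIR–RIV = 16 min.

16 min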